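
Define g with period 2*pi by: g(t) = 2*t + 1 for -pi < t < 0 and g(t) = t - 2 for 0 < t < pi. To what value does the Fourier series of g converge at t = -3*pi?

t = -3*pi differs from t = -pi by -1 full period(s), and the series is 2*pi-periodic.
At t = -pi the one-sided limits are g(-pi^-) = -2 + pi and g(-pi^+) = 1 - 2*pi.
By Dirichlet's theorem the series converges to their average, [(-2 + pi) + (1 - 2*pi)]/2 = -pi/2 - 1/2.

-pi/2 - 1/2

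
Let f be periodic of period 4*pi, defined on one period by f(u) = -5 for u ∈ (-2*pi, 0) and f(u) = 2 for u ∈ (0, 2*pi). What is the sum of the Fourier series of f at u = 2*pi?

At u = 2*pi the one-sided limits are f(2*pi^-) = 2 and f(2*pi^+) = -5.
By Dirichlet's theorem the series converges to their average, [(2) + (-5)]/2 = -3/2.

-3/2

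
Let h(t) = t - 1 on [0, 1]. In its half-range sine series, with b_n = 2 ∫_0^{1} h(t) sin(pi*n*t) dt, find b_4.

b_4 = 2 ∫_0^{1} (t - 1) sin(4*pi*t) dt.
Integrating by parts (boundary term plus one more integral), an antiderivative of (t - 1) sin(4*pi*t) is -t*cos(4*pi*t)/(4*pi) + sin(4*pi*t)/(16*pi**2) + cos(4*pi*t)/(4*pi); evaluating from 0 to 1: ∫_{0}^{1} (t - 1) sin(4*pi*t) dt = (0) - (1/(4*pi)) = -1/(4*pi).
Hence b_4 = 2·(-1/(4*pi)) = -1/(2*pi).

-1/(2*pi)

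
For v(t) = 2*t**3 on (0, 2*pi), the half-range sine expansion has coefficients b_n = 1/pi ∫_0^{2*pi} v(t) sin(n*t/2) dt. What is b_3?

-64/9 + 32*pi**2/3

b_3 = 1/pi ∫_0^{2*pi} (2*t**3) sin(3*t/2) dt.
Integrating by parts three times (tabular method), an antiderivative of (2*t**3) sin(3*t/2) is -4*t**3*cos(3*t/2)/3 + 8*t**2*sin(3*t/2)/3 + 32*t*cos(3*t/2)/9 - 64*sin(3*t/2)/27; evaluating from 0 to 2*pi: ∫_{0}^{2*pi} (2*t**3) sin(3*t/2) dt = (32*pi*(-2 + 3*pi**2)/9) - (0) = 32*pi*(-2 + 3*pi**2)/9.
Hence b_3 = (1/pi)·(32*pi*(-2 + 3*pi**2)/9) = -64/9 + 32*pi**2/3.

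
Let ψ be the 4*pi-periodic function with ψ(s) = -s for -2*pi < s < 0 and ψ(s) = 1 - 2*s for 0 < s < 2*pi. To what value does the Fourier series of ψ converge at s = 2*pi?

1/2 - pi

At s = 2*pi the one-sided limits are ψ(2*pi^-) = 1 - 4*pi and ψ(2*pi^+) = 2*pi.
By Dirichlet's theorem the series converges to their average, [(1 - 4*pi) + (2*pi)]/2 = 1/2 - pi.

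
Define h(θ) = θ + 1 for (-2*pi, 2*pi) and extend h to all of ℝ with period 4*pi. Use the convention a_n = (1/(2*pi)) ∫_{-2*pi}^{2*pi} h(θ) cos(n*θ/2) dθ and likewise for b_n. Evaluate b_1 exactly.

4

b_1 = (1/(2*pi)) ∫_{-2*pi}^{2*pi} h(θ) sin(θ/2) dθ.
Integrating by parts (boundary term plus one more integral), an antiderivative of (θ + 1) sin(θ/2) is -2*θ*cos(θ/2) + 4*sin(θ/2) - 2*cos(θ/2); evaluating from -2*pi to 2*pi: ∫_{-2*pi}^{2*pi} (θ + 1) sin(θ/2) dθ = (2 + 4*pi) - (2 - 4*pi) = 8*pi.
Hence b_1 = (1/(2*pi))·(8*pi) = 4.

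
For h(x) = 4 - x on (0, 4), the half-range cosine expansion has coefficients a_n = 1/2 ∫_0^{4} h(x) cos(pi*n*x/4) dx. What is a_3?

a_3 = 1/2 ∫_0^{4} (4 - x) cos(3*pi*x/4) dx.
Integrating by parts (boundary term plus one more integral), an antiderivative of (4 - x) cos(3*pi*x/4) is -4*x*sin(3*pi*x/4)/(3*pi) + 16*sin(3*pi*x/4)/(3*pi) - 16*cos(3*pi*x/4)/(9*pi**2); evaluating from 0 to 4: ∫_{0}^{4} (4 - x) cos(3*pi*x/4) dx = (16/(9*pi**2)) - (-16/(9*pi**2)) = 32/(9*pi**2).
Hence a_3 = (1/2)·(32/(9*pi**2)) = 16/(9*pi**2).

16/(9*pi**2)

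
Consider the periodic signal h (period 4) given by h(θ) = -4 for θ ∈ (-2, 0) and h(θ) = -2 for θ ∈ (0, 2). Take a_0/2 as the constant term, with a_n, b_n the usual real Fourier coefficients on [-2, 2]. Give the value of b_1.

b_1 = 1/2 ∫_{-2}^{2} h(θ) sin(pi*θ/2) dθ.
Split the integral at the breakpoints.
Directly, an antiderivative of (-4) sin(pi*θ/2) is 8*cos(pi*θ/2)/pi; evaluating from -2 to 0: ∫_{-2}^{0} (-4) sin(pi*θ/2) dθ = (8/pi) - (-8/pi) = 16/pi.
Directly, an antiderivative of (-2) sin(pi*θ/2) is 4*cos(pi*θ/2)/pi; evaluating from 0 to 2: ∫_{0}^{2} (-2) sin(pi*θ/2) dθ = (-4/pi) - (4/pi) = -8/pi.
Summing the pieces and multiplying by (1/2) gives b_1 = 4/pi.

4/pi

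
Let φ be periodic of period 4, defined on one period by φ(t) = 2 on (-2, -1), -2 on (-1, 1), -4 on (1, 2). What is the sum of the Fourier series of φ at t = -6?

-1

t = -6 differs from t = 2 by -2 full period(s), and the series is 4-periodic.
At t = 2 the one-sided limits are φ(2^-) = -4 and φ(2^+) = 2.
By Dirichlet's theorem the series converges to their average, [(-4) + (2)]/2 = -1.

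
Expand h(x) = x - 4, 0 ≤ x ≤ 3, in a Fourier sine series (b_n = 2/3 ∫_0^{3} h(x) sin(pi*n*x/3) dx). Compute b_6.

-1/pi

b_6 = 2/3 ∫_0^{3} (x - 4) sin(2*pi*x) dx.
Integrating by parts (boundary term plus one more integral), an antiderivative of (x - 4) sin(2*pi*x) is -x*cos(2*pi*x)/(2*pi) + sin(2*pi*x)/(4*pi**2) + 2*cos(2*pi*x)/pi; evaluating from 0 to 3: ∫_{0}^{3} (x - 4) sin(2*pi*x) dx = (1/(2*pi)) - (2/pi) = -3/(2*pi).
Hence b_6 = (2/3)·(-3/(2*pi)) = -1/pi.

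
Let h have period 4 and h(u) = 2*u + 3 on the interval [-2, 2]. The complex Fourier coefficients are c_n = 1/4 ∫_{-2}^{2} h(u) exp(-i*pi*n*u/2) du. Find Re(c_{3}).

0

Since h is real-valued, Re(c_{3}) = 1/4 ∫_{-2}^{2} h(u) cos(3*pi*u/2) du = a_{3}/2.
Integrating by parts (boundary term plus one more integral), an antiderivative of (2*u + 3) cos(3*pi*u/2) is 4*u*sin(3*pi*u/2)/(3*pi) + 2*sin(3*pi*u/2)/pi + 8*cos(3*pi*u/2)/(9*pi**2); evaluating from -2 to 2: ∫_{-2}^{2} (2*u + 3) cos(3*pi*u/2) du = (-8/(9*pi**2)) - (-8/(9*pi**2)) = 0.
Hence Re(c_{3}) = (1/4)·(0) = 0.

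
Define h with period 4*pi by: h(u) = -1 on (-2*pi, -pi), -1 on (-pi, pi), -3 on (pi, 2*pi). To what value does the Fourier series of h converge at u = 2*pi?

At u = 2*pi the one-sided limits are h(2*pi^-) = -3 and h(2*pi^+) = -1.
By Dirichlet's theorem the series converges to their average, [(-3) + (-1)]/2 = -2.

-2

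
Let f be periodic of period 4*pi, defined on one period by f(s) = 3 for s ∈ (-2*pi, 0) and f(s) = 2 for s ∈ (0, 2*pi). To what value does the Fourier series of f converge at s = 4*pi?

5/2

s = 4*pi differs from s = 0 by 1 full period(s), and the series is 4*pi-periodic.
At s = 0 the one-sided limits are f(0^-) = 3 and f(0^+) = 2.
By Dirichlet's theorem the series converges to their average, [(3) + (2)]/2 = 5/2.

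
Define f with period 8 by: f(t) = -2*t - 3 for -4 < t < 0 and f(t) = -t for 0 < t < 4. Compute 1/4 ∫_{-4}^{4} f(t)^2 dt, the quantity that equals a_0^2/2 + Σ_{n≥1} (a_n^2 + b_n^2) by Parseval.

1/4 ∫_{-4}^{4} f(t)^2 dt = 1/4 · (140/3) = 35/3.

35/3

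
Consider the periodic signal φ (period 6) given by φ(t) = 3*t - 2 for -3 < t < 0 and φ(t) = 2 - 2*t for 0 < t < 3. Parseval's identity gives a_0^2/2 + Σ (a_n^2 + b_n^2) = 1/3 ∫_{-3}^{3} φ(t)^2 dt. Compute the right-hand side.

1/3 ∫_{-3}^{3} φ(t)^2 dt = 1/3 · (159) = 53.

53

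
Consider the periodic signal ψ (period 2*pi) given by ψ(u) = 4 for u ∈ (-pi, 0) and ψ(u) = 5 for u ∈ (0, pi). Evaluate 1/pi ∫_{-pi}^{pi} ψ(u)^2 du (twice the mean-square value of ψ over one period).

41

1/pi ∫_{-pi}^{pi} ψ(u)^2 du = 1/pi · (41*pi) = 41.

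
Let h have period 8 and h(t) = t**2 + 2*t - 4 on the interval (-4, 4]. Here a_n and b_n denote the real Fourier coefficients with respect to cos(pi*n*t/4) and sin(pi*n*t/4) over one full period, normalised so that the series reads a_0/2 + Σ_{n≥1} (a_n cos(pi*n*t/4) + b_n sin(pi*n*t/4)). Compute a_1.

-64/pi**2

a_1 = 1/4 ∫_{-4}^{4} h(t) cos(pi*t/4) dt.
Integrating by parts twice (tabular method), an antiderivative of (t**2 + 2*t - 4) cos(pi*t/4) is 4*t**2*sin(pi*t/4)/pi + 8*t*sin(pi*t/4)/pi + 32*t*cos(pi*t/4)/pi**2 - 16*sin(pi*t/4)/pi - 128*sin(pi*t/4)/pi**3 + 32*cos(pi*t/4)/pi**2; evaluating from -4 to 4: ∫_{-4}^{4} (t**2 + 2*t - 4) cos(pi*t/4) dt = (-160/pi**2) - (96/pi**2) = -256/pi**2.
Hence a_1 = (1/4)·(-256/pi**2) = -64/pi**2.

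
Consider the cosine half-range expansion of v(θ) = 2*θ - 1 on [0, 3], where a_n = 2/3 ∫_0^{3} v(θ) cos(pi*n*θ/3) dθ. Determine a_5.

a_5 = 2/3 ∫_0^{3} (2*θ - 1) cos(5*pi*θ/3) dθ.
Integrating by parts (boundary term plus one more integral), an antiderivative of (2*θ - 1) cos(5*pi*θ/3) is 6*θ*sin(5*pi*θ/3)/(5*pi) - 3*sin(5*pi*θ/3)/(5*pi) + 18*cos(5*pi*θ/3)/(25*pi**2); evaluating from 0 to 3: ∫_{0}^{3} (2*θ - 1) cos(5*pi*θ/3) dθ = (-18/(25*pi**2)) - (18/(25*pi**2)) = -36/(25*pi**2).
Hence a_5 = (2/3)·(-36/(25*pi**2)) = -24/(25*pi**2).

-24/(25*pi**2)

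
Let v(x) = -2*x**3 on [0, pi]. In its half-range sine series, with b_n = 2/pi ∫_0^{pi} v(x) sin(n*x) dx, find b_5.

b_5 = 2/pi ∫_0^{pi} (-2*x**3) sin(5*x) dx.
Integrating by parts three times (tabular method), an antiderivative of (-2*x**3) sin(5*x) is 2*x**3*cos(5*x)/5 - 6*x**2*sin(5*x)/25 - 12*x*cos(5*x)/125 + 12*sin(5*x)/625; evaluating from 0 to pi: ∫_{0}^{pi} (-2*x**3) sin(5*x) dx = (2*pi*(6 - 25*pi**2)/125) - (0) = 2*pi*(6 - 25*pi**2)/125.
Hence b_5 = (2/pi)·(2*pi*(6 - 25*pi**2)/125) = 24/125 - 4*pi**2/5.

24/125 - 4*pi**2/5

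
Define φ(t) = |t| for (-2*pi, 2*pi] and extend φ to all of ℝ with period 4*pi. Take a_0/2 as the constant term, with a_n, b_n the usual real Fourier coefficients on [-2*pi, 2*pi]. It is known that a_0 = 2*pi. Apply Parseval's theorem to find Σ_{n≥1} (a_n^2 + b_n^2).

2*pi**2/3

Parseval: a_0^2/2 + Σ_{n≥1} (a_n^2+b_n^2) = (1/(2*pi)) ∫_{-2*pi}^{2*pi} φ(t)^2 dt = 8*pi**2/3.
Subtract a_0^2/2 = 2*pi**2: Σ (a_n^2+b_n^2) = 2*pi**2/3.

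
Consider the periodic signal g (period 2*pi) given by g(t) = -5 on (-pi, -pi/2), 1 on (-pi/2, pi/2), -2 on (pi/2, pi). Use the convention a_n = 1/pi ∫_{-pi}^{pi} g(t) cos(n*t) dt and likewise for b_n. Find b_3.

b_3 = 1/pi ∫_{-pi}^{pi} g(t) sin(3*t) dt.
Split the integral at the breakpoints.
Directly, an antiderivative of (-5) sin(3*t) is 5*cos(3*t)/3; evaluating from -pi to -pi/2: ∫_{-pi}^{-pi/2} (-5) sin(3*t) dt = (0) - (-5/3) = 5/3.
Directly, an antiderivative of (1) sin(3*t) is -cos(3*t)/3; evaluating from -pi/2 to pi/2: ∫_{-pi/2}^{pi/2} (1) sin(3*t) dt = (0) - (0) = 0.
Directly, an antiderivative of (-2) sin(3*t) is 2*cos(3*t)/3; evaluating from pi/2 to pi: ∫_{pi/2}^{pi} (-2) sin(3*t) dt = (-2/3) - (0) = -2/3.
Summing the pieces and multiplying by (1/pi) gives b_3 = 1/pi.

1/pi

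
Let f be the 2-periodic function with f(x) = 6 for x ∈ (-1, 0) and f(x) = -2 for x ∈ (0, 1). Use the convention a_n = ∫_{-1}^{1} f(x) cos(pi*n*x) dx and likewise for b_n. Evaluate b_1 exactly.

-16/pi

b_1 = ∫_{-1}^{1} f(x) sin(pi*x) dx.
Split the integral at the breakpoints.
Directly, an antiderivative of (6) sin(pi*x) is -6*cos(pi*x)/pi; evaluating from -1 to 0: ∫_{-1}^{0} (6) sin(pi*x) dx = (-6/pi) - (6/pi) = -12/pi.
Directly, an antiderivative of (-2) sin(pi*x) is 2*cos(pi*x)/pi; evaluating from 0 to 1: ∫_{0}^{1} (-2) sin(pi*x) dx = (-2/pi) - (2/pi) = -4/pi.
Summing the pieces gives b_1 = -16/pi.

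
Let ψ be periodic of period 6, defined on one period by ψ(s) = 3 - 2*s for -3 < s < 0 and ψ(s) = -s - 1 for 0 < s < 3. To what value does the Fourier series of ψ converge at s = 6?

1

s = 6 differs from s = 0 by 1 full period(s), and the series is 6-periodic.
At s = 0 the one-sided limits are ψ(0^-) = 3 and ψ(0^+) = -1.
By Dirichlet's theorem the series converges to their average, [(3) + (-1)]/2 = 1.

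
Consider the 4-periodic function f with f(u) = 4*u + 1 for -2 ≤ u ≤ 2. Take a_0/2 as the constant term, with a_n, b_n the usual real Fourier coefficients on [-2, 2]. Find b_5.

16/(5*pi)

b_5 = 1/2 ∫_{-2}^{2} f(u) sin(5*pi*u/2) du.
Integrating by parts (boundary term plus one more integral), an antiderivative of (4*u + 1) sin(5*pi*u/2) is -8*u*cos(5*pi*u/2)/(5*pi) + 16*sin(5*pi*u/2)/(25*pi**2) - 2*cos(5*pi*u/2)/(5*pi); evaluating from -2 to 2: ∫_{-2}^{2} (4*u + 1) sin(5*pi*u/2) du = (18/(5*pi)) - (-14/(5*pi)) = 32/(5*pi).
Hence b_5 = (1/2)·(32/(5*pi)) = 16/(5*pi).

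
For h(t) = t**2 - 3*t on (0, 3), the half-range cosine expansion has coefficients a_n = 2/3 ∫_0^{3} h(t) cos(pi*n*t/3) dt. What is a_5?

0

a_5 = 2/3 ∫_0^{3} (t**2 - 3*t) cos(5*pi*t/3) dt.
Integrating by parts twice (tabular method), an antiderivative of (t**2 - 3*t) cos(5*pi*t/3) is 3*t**2*sin(5*pi*t/3)/(5*pi) - 9*t*sin(5*pi*t/3)/(5*pi) + 18*t*cos(5*pi*t/3)/(25*pi**2) - 54*sin(5*pi*t/3)/(125*pi**3) - 27*cos(5*pi*t/3)/(25*pi**2); evaluating from 0 to 3: ∫_{0}^{3} (t**2 - 3*t) cos(5*pi*t/3) dt = (-27/(25*pi**2)) - (-27/(25*pi**2)) = 0.
Hence a_5 = (2/3)·(0) = 0.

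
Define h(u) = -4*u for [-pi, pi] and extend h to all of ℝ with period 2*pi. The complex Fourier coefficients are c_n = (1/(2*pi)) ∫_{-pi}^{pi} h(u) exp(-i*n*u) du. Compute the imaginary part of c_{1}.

Since h is real-valued, Im(c_{1}) = -(1/(2*pi)) ∫_{-pi}^{pi} h(u) sin(u) du = -b_{1}/2.
h is odd and sin(u) is odd, so the integrand is even: ∫_{-pi}^{pi} h(u) sin(u) du = 2∫_0^{pi} h(u) sin(u) du.
Integrating by parts (boundary term plus one more integral), an antiderivative of (-4*u) sin(u) is 4*u*cos(u) - 4*sin(u); evaluating from 0 to pi: ∫_{0}^{pi} (-4*u) sin(u) du = (-4*pi) - (0) = -4*pi.
So ∫_{-pi}^{pi} h(u) sin(u) du = -8*pi.
Hence Im(c_{1}) = (-1/(2*pi))·(-8*pi) = 4.

4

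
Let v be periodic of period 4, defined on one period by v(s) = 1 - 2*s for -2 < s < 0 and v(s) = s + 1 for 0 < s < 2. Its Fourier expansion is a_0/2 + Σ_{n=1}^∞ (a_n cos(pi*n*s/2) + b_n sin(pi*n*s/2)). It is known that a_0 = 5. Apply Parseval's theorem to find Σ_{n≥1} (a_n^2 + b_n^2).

Parseval: a_0^2/2 + Σ_{n≥1} (a_n^2+b_n^2) = 1/2 ∫_{-2}^{2} v(s)^2 ds = 44/3.
Subtract a_0^2/2 = 25/2: Σ (a_n^2+b_n^2) = 13/6.

13/6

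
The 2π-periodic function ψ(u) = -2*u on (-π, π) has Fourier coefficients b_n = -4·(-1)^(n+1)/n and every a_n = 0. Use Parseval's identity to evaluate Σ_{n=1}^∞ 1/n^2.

pi**2/6

Parseval: Σ b_n^2 = (1/π) ∫_{-π}^{π} ψ(u)^2 du = 8*pi**2/3.
Σ b_n^2 = Σ 16/n^2, so Σ 1/n^2 = (8*pi**2/3)/16 = pi**2/6.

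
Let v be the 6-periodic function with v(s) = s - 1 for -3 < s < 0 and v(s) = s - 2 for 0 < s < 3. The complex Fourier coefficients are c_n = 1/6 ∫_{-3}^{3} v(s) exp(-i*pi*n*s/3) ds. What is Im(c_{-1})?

2/pi

Since v is real-valued, Im(c_{-1}) = -1/6 ∫_{-3}^{3} v(s) sin(-pi*s/3) ds = b_{1}/2.
Split the integral at the breakpoints.
Integrating by parts (boundary term plus one more integral), an antiderivative of (s - 1) sin(-pi*s/3) is 3*s*cos(pi*s/3)/pi - 9*sin(pi*s/3)/pi**2 - 3*cos(pi*s/3)/pi; evaluating from -3 to 0: ∫_{-3}^{0} (s - 1) sin(-pi*s/3) ds = (-3/pi) - (12/pi) = -15/pi.
Integrating by parts (boundary term plus one more integral), an antiderivative of (s - 2) sin(-pi*s/3) is 3*s*cos(pi*s/3)/pi - 9*sin(pi*s/3)/pi**2 - 6*cos(pi*s/3)/pi; evaluating from 0 to 3: ∫_{0}^{3} (s - 2) sin(-pi*s/3) ds = (-3/pi) - (-6/pi) = 3/pi.
So ∫_{-3}^{3} v(s) sin(-pi*s/3) ds = -12/pi.
Hence Im(c_{-1}) = (-1/6)·(-12/pi) = 2/pi.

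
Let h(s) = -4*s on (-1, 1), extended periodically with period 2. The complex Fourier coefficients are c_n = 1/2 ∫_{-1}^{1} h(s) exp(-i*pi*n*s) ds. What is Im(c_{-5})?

Since h is real-valued, Im(c_{-5}) = -1/2 ∫_{-1}^{1} h(s) sin(-5*pi*s) ds = b_{5}/2.
h is odd and sin(-5*pi*s) is odd, so the integrand is even: ∫_{-1}^{1} h(s) sin(-5*pi*s) ds = 2∫_0^{1} h(s) sin(-5*pi*s) ds.
Integrating by parts (boundary term plus one more integral), an antiderivative of (-4*s) sin(-5*pi*s) is -4*s*cos(5*pi*s)/(5*pi) + 4*sin(5*pi*s)/(25*pi**2); evaluating from 0 to 1: ∫_{0}^{1} (-4*s) sin(-5*pi*s) ds = (4/(5*pi)) - (0) = 4/(5*pi).
So ∫_{-1}^{1} h(s) sin(-5*pi*s) ds = 8/(5*pi).
Hence Im(c_{-5}) = (-1/2)·(8/(5*pi)) = -4/(5*pi).

-4/(5*pi)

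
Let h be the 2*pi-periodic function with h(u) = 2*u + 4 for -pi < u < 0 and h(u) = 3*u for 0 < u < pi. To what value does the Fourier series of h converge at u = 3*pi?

u = 3*pi differs from u = pi by 1 full period(s), and the series is 2*pi-periodic.
At u = pi the one-sided limits are h(pi^-) = 3*pi and h(pi^+) = 4 - 2*pi.
By Dirichlet's theorem the series converges to their average, [(3*pi) + (4 - 2*pi)]/2 = pi/2 + 2.

pi/2 + 2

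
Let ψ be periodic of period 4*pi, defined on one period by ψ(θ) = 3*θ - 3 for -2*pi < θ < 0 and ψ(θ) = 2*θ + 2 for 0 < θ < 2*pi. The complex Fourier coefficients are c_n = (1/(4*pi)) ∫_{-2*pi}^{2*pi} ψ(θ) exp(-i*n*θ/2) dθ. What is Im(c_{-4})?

Since ψ is real-valued, Im(c_{-4}) = -(1/(4*pi)) ∫_{-2*pi}^{2*pi} ψ(θ) sin(-2*θ) dθ = b_{4}/2.
Split the integral at the breakpoints.
Integrating by parts (boundary term plus one more integral), an antiderivative of (3*θ - 3) sin(-2*θ) is 3*θ*cos(2*θ)/2 - 3*sin(2*θ)/4 - 3*cos(2*θ)/2; evaluating from -2*pi to 0: ∫_{-2*pi}^{0} (3*θ - 3) sin(-2*θ) dθ = (-3/2) - (-3*pi - 3/2) = 3*pi.
Integrating by parts (boundary term plus one more integral), an antiderivative of (2*θ + 2) sin(-2*θ) is θ*cos(2*θ) - sin(2*θ)/2 + cos(2*θ); evaluating from 0 to 2*pi: ∫_{0}^{2*pi} (2*θ + 2) sin(-2*θ) dθ = (1 + 2*pi) - (1) = 2*pi.
So ∫_{-2*pi}^{2*pi} ψ(θ) sin(-2*θ) dθ = 5*pi.
Hence Im(c_{-4}) = (-1/(4*pi))·(5*pi) = -5/4.

-5/4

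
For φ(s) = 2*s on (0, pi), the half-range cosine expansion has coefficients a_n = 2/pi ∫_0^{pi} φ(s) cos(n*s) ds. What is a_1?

a_1 = 2/pi ∫_0^{pi} (2*s) cos(s) ds.
Integrating by parts (boundary term plus one more integral), an antiderivative of (2*s) cos(s) is 2*s*sin(s) + 2*cos(s); evaluating from 0 to pi: ∫_{0}^{pi} (2*s) cos(s) ds = (-2) - (2) = -4.
Hence a_1 = (2/pi)·(-4) = -8/pi.

-8/pi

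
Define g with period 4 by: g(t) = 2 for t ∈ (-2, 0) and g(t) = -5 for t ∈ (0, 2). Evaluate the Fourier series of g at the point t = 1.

g is continuous at t = 1 with value -5, so the series converges to -5 there.

-5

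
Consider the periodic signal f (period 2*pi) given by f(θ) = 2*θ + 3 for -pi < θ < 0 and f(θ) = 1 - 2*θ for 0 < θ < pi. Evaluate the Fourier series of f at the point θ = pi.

At θ = pi the one-sided limits are f(pi^-) = 1 - 2*pi and f(pi^+) = 3 - 2*pi.
By Dirichlet's theorem the series converges to their average, [(1 - 2*pi) + (3 - 2*pi)]/2 = 2 - 2*pi.

2 - 2*pi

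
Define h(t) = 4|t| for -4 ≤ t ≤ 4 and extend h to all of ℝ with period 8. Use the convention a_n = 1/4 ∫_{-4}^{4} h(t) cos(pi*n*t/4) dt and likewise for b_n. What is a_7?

-64/(49*pi**2)

a_7 = 1/4 ∫_{-4}^{4} h(t) cos(7*pi*t/4) dt.
h is even and cos(7*pi*t/4) is even, so the integrand is even and a_7 = 1/2 ∫_0^{4} h(t) cos(7*pi*t/4) dt.
Integrating by parts (boundary term plus one more integral), an antiderivative of (4*t) cos(7*pi*t/4) is 16*t*sin(7*pi*t/4)/(7*pi) + 64*cos(7*pi*t/4)/(49*pi**2); evaluating from 0 to 4: ∫_{0}^{4} (4*t) cos(7*pi*t/4) dt = (-64/(49*pi**2)) - (64/(49*pi**2)) = -128/(49*pi**2).
Hence a_7 = (1/2)·(-128/(49*pi**2)) = -64/(49*pi**2).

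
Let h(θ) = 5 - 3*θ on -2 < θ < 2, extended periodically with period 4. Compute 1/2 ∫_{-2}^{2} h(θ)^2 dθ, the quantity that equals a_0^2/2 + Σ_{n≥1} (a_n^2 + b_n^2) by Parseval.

1/2 ∫_{-2}^{2} h(θ)^2 dθ = 1/2 · (148) = 74.

74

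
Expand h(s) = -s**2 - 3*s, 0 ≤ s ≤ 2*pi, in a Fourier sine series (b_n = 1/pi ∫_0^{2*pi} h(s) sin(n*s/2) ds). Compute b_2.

b_2 = 1/pi ∫_0^{2*pi} (-s**2 - 3*s) sin(s) ds.
Integrating by parts twice (tabular method), an antiderivative of (-s**2 - 3*s) sin(s) is s**2*cos(s) - 2*s*sin(s) + 3*s*cos(s) - 3*sin(s) - 2*cos(s); evaluating from 0 to 2*pi: ∫_{0}^{2*pi} (-s**2 - 3*s) sin(s) ds = (-2 + 6*pi + 4*pi**2) - (-2) = 2*pi*(3 + 2*pi).
Hence b_2 = (1/pi)·(2*pi*(3 + 2*pi)) = 6 + 4*pi.

6 + 4*pi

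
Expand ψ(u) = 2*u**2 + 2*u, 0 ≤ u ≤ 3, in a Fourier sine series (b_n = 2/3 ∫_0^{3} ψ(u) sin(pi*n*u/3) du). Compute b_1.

b_1 = 2/3 ∫_0^{3} (2*u**2 + 2*u) sin(pi*u/3) du.
Integrating by parts twice (tabular method), an antiderivative of (2*u**2 + 2*u) sin(pi*u/3) is -6*u**2*cos(pi*u/3)/pi + 36*u*sin(pi*u/3)/pi**2 - 6*u*cos(pi*u/3)/pi + 18*sin(pi*u/3)/pi**2 + 108*cos(pi*u/3)/pi**3; evaluating from 0 to 3: ∫_{0}^{3} (2*u**2 + 2*u) sin(pi*u/3) du = (-108/pi**3 + 72/pi) - (108/pi**3) = -216/pi**3 + 72/pi.
Hence b_1 = (2/3)·(-216/pi**3 + 72/pi) = -144/pi**3 + 48/pi.

-144/pi**3 + 48/pi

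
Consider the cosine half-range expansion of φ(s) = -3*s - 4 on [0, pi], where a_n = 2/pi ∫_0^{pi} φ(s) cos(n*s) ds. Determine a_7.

a_7 = 2/pi ∫_0^{pi} (-3*s - 4) cos(7*s) ds.
Integrating by parts (boundary term plus one more integral), an antiderivative of (-3*s - 4) cos(7*s) is -3*s*sin(7*s)/7 - 4*sin(7*s)/7 - 3*cos(7*s)/49; evaluating from 0 to pi: ∫_{0}^{pi} (-3*s - 4) cos(7*s) ds = (3/49) - (-3/49) = 6/49.
Hence a_7 = (2/pi)·(6/49) = 12/(49*pi).

12/(49*pi)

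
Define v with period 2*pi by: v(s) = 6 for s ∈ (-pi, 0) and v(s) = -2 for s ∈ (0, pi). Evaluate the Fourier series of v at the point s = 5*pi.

2

s = 5*pi differs from s = pi by 2 full period(s), and the series is 2*pi-periodic.
At s = pi the one-sided limits are v(pi^-) = -2 and v(pi^+) = 6.
By Dirichlet's theorem the series converges to their average, [(-2) + (6)]/2 = 2.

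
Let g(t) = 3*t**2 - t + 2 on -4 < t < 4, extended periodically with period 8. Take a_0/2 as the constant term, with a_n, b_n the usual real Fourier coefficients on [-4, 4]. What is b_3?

b_3 = 1/4 ∫_{-4}^{4} g(t) sin(3*pi*t/4) dt.
Integrating by parts twice (tabular method), an antiderivative of (3*t**2 - t + 2) sin(3*pi*t/4) is -4*t**2*cos(3*pi*t/4)/pi + 32*t*sin(3*pi*t/4)/(3*pi**2) + 4*t*cos(3*pi*t/4)/(3*pi) - 16*sin(3*pi*t/4)/(9*pi**2) - 8*cos(3*pi*t/4)/(3*pi) + 128*cos(3*pi*t/4)/(9*pi**3); evaluating from -4 to 4: ∫_{-4}^{4} (3*t**2 - t + 2) sin(3*pi*t/4) dt = (8*(-16 + 69*pi**2)/(9*pi**3)) - (-128/(9*pi**3) + 72/pi) = -32/(3*pi).
Hence b_3 = (1/4)·(-32/(3*pi)) = -8/(3*pi).

-8/(3*pi)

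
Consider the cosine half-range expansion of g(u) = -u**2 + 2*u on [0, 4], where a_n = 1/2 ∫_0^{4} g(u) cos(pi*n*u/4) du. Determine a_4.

-4/pi**2

a_4 = 1/2 ∫_0^{4} (-u**2 + 2*u) cos(pi*u) du.
Integrating by parts twice (tabular method), an antiderivative of (-u**2 + 2*u) cos(pi*u) is -u**2*sin(pi*u)/pi + 2*u*sin(pi*u)/pi - 2*u*cos(pi*u)/pi**2 + 2*sin(pi*u)/pi**3 + 2*cos(pi*u)/pi**2; evaluating from 0 to 4: ∫_{0}^{4} (-u**2 + 2*u) cos(pi*u) du = (-6/pi**2) - (2/pi**2) = -8/pi**2.
Hence a_4 = (1/2)·(-8/pi**2) = -4/pi**2.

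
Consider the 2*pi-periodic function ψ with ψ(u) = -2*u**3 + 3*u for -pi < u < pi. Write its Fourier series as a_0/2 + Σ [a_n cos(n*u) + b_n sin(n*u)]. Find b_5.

b_5 = 1/pi ∫_{-pi}^{pi} ψ(u) sin(5*u) du.
ψ is odd and sin(5*u) is odd, so the integrand is even and b_5 = 2/pi ∫_0^{pi} ψ(u) sin(5*u) du.
Integrating by parts three times (tabular method), an antiderivative of (-2*u**3 + 3*u) sin(5*u) is 2*u**3*cos(5*u)/5 - 6*u**2*sin(5*u)/25 - 87*u*cos(5*u)/125 + 87*sin(5*u)/625; evaluating from 0 to pi: ∫_{0}^{pi} (-2*u**3 + 3*u) sin(5*u) du = (pi*(87 - 50*pi**2)/125) - (0) = pi*(87 - 50*pi**2)/125.
Hence b_5 = (2/pi)·(pi*(87 - 50*pi**2)/125) = 174/125 - 4*pi**2/5.

174/125 - 4*pi**2/5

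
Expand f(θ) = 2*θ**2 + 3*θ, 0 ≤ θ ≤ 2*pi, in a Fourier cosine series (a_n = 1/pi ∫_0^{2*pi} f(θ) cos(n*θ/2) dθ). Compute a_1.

-32 - 24/pi

a_1 = 1/pi ∫_0^{2*pi} (2*θ**2 + 3*θ) cos(θ/2) dθ.
Integrating by parts twice (tabular method), an antiderivative of (2*θ**2 + 3*θ) cos(θ/2) is 4*θ**2*sin(θ/2) + 6*θ*sin(θ/2) + 16*θ*cos(θ/2) - 32*sin(θ/2) + 12*cos(θ/2); evaluating from 0 to 2*pi: ∫_{0}^{2*pi} (2*θ**2 + 3*θ) cos(θ/2) dθ = (-32*pi - 12) - (12) = -32*pi - 24.
Hence a_1 = (1/pi)·(-32*pi - 24) = -32 - 24/pi.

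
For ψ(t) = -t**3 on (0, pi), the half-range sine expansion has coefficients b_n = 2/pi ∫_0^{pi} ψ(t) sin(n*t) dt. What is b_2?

-3/2 + pi**2

b_2 = 2/pi ∫_0^{pi} (-t**3) sin(2*t) dt.
Integrating by parts three times (tabular method), an antiderivative of (-t**3) sin(2*t) is t**3*cos(2*t)/2 - 3*t**2*sin(2*t)/4 - 3*t*cos(2*t)/4 + 3*sin(2*t)/8; evaluating from 0 to pi: ∫_{0}^{pi} (-t**3) sin(2*t) dt = (pi*(-3 + 2*pi**2)/4) - (0) = pi*(-3 + 2*pi**2)/4.
Hence b_2 = (2/pi)·(pi*(-3 + 2*pi**2)/4) = -3/2 + pi**2.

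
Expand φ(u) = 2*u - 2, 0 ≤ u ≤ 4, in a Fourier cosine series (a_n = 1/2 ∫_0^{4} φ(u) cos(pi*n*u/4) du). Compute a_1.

-32/pi**2

a_1 = 1/2 ∫_0^{4} (2*u - 2) cos(pi*u/4) du.
Integrating by parts (boundary term plus one more integral), an antiderivative of (2*u - 2) cos(pi*u/4) is 8*u*sin(pi*u/4)/pi - 8*sin(pi*u/4)/pi + 32*cos(pi*u/4)/pi**2; evaluating from 0 to 4: ∫_{0}^{4} (2*u - 2) cos(pi*u/4) du = (-32/pi**2) - (32/pi**2) = -64/pi**2.
Hence a_1 = (1/2)·(-64/pi**2) = -32/pi**2.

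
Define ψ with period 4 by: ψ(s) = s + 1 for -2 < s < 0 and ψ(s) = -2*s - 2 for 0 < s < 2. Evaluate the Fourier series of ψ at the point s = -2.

-7/2

At s = -2 the one-sided limits are ψ(-2^-) = -6 and ψ(-2^+) = -1.
By Dirichlet's theorem the series converges to their average, [(-6) + (-1)]/2 = -7/2.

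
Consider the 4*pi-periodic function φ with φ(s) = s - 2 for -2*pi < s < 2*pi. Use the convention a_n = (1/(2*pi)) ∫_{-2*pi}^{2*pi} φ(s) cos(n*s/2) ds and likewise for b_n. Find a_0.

-4

a_0 = (1/(2*pi)) ∫_{-2*pi}^{2*pi} φ(s) ds = (1/(2*pi)) · (-8*pi) = -4.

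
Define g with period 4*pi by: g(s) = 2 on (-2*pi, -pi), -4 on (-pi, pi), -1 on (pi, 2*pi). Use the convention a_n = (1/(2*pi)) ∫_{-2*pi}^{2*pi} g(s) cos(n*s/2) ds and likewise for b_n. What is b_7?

b_7 = (1/(2*pi)) ∫_{-2*pi}^{2*pi} g(s) sin(7*s/2) ds.
Split the integral at the breakpoints.
Directly, an antiderivative of (2) sin(7*s/2) is -4*cos(7*s/2)/7; evaluating from -2*pi to -pi: ∫_{-2*pi}^{-pi} (2) sin(7*s/2) ds = (0) - (4/7) = -4/7.
Directly, an antiderivative of (-4) sin(7*s/2) is 8*cos(7*s/2)/7; evaluating from -pi to pi: ∫_{-pi}^{pi} (-4) sin(7*s/2) ds = (0) - (0) = 0.
Directly, an antiderivative of (-1) sin(7*s/2) is 2*cos(7*s/2)/7; evaluating from pi to 2*pi: ∫_{pi}^{2*pi} (-1) sin(7*s/2) ds = (-2/7) - (0) = -2/7.
Summing the pieces and multiplying by (1/(2*pi)) gives b_7 = -3/(7*pi).

-3/(7*pi)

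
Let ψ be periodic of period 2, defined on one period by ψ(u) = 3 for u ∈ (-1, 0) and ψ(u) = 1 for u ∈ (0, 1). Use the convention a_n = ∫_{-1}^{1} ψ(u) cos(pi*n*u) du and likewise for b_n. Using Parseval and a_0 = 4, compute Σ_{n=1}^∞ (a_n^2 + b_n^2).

Parseval: a_0^2/2 + Σ_{n≥1} (a_n^2+b_n^2) = ∫_{-1}^{1} ψ(u)^2 du = 10.
Subtract a_0^2/2 = 8: Σ (a_n^2+b_n^2) = 2.

2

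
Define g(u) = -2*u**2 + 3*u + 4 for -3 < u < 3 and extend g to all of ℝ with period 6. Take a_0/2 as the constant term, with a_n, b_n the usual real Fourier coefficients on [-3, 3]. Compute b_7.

b_7 = 1/3 ∫_{-3}^{3} g(u) sin(7*pi*u/3) du.
Integrating by parts twice (tabular method), an antiderivative of (-2*u**2 + 3*u + 4) sin(7*pi*u/3) is 6*u**2*cos(7*pi*u/3)/(7*pi) - 36*u*sin(7*pi*u/3)/(49*pi**2) - 9*u*cos(7*pi*u/3)/(7*pi) + 27*sin(7*pi*u/3)/(49*pi**2) - 12*cos(7*pi*u/3)/(7*pi) - 108*cos(7*pi*u/3)/(343*pi**3); evaluating from -3 to 3: ∫_{-3}^{3} (-2*u**2 + 3*u + 4) sin(7*pi*u/3) du = (3*(36 - 245*pi**2)/(343*pi**3)) - (3*(36 - 1127*pi**2)/(343*pi**3)) = 54/(7*pi).
Hence b_7 = (1/3)·(54/(7*pi)) = 18/(7*pi).

18/(7*pi)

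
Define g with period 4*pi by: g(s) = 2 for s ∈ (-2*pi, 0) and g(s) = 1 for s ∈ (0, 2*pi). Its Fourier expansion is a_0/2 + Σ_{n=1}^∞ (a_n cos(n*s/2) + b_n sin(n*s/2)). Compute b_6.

b_6 = (1/(2*pi)) ∫_{-2*pi}^{2*pi} g(s) sin(3*s) ds.
Split the integral at the breakpoints.
Directly, an antiderivative of (2) sin(3*s) is -2*cos(3*s)/3; evaluating from -2*pi to 0: ∫_{-2*pi}^{0} (2) sin(3*s) ds = (-2/3) - (-2/3) = 0.
Directly, an antiderivative of (1) sin(3*s) is -cos(3*s)/3; evaluating from 0 to 2*pi: ∫_{0}^{2*pi} (1) sin(3*s) ds = (-1/3) - (-1/3) = 0.
Summing the pieces and multiplying by (1/(2*pi)) gives b_6 = 0.

0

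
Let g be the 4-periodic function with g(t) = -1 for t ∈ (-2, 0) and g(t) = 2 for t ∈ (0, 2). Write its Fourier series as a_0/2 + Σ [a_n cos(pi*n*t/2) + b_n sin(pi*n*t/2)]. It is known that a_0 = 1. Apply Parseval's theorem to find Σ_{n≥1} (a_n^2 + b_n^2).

9/2

Parseval: a_0^2/2 + Σ_{n≥1} (a_n^2+b_n^2) = 1/2 ∫_{-2}^{2} g(t)^2 dt = 5.
Subtract a_0^2/2 = 1/2: Σ (a_n^2+b_n^2) = 9/2.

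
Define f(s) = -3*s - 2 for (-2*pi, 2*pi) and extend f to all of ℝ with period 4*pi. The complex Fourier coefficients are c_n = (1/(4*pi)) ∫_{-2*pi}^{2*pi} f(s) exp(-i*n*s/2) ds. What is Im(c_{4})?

Since f is real-valued, Im(c_{4}) = -(1/(4*pi)) ∫_{-2*pi}^{2*pi} f(s) sin(2*s) ds = -b_{4}/2.
Integrating by parts (boundary term plus one more integral), an antiderivative of (-3*s - 2) sin(2*s) is 3*s*cos(2*s)/2 - 3*sin(2*s)/4 + cos(2*s); evaluating from -2*pi to 2*pi: ∫_{-2*pi}^{2*pi} (-3*s - 2) sin(2*s) ds = (1 + 3*pi) - (1 - 3*pi) = 6*pi.
Hence Im(c_{4}) = (-1/(4*pi))·(6*pi) = -3/2.

-3/2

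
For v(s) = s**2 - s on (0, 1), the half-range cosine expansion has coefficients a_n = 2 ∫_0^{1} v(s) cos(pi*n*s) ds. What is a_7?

a_7 = 2 ∫_0^{1} (s**2 - s) cos(7*pi*s) ds.
Integrating by parts twice (tabular method), an antiderivative of (s**2 - s) cos(7*pi*s) is s**2*sin(7*pi*s)/(7*pi) - s*sin(7*pi*s)/(7*pi) + 2*s*cos(7*pi*s)/(49*pi**2) - 2*sin(7*pi*s)/(343*pi**3) - cos(7*pi*s)/(49*pi**2); evaluating from 0 to 1: ∫_{0}^{1} (s**2 - s) cos(7*pi*s) ds = (-1/(49*pi**2)) - (-1/(49*pi**2)) = 0.
Hence a_7 = 2·(0) = 0.

0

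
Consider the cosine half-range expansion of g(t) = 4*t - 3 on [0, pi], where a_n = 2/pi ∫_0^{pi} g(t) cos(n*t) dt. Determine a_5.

a_5 = 2/pi ∫_0^{pi} (4*t - 3) cos(5*t) dt.
Integrating by parts (boundary term plus one more integral), an antiderivative of (4*t - 3) cos(5*t) is 4*t*sin(5*t)/5 - 3*sin(5*t)/5 + 4*cos(5*t)/25; evaluating from 0 to pi: ∫_{0}^{pi} (4*t - 3) cos(5*t) dt = (-4/25) - (4/25) = -8/25.
Hence a_5 = (2/pi)·(-8/25) = -16/(25*pi).

-16/(25*pi)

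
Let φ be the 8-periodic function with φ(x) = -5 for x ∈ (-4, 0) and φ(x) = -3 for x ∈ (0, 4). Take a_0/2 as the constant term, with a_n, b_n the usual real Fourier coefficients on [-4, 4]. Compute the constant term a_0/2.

a_0 = 1/4 ∫_{-4}^{4} φ(x) dx = 1/4 · (-32) = -8.
So the constant term a_0/2 = -4.

-4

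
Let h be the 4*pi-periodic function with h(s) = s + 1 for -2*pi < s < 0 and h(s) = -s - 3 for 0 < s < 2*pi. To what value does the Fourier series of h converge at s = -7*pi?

s = -7*pi differs from s = pi by -2 full period(s), and the series is 4*pi-periodic.
h is continuous at s = pi with value -pi - 3, so the series converges to -pi - 3 there.

-pi - 3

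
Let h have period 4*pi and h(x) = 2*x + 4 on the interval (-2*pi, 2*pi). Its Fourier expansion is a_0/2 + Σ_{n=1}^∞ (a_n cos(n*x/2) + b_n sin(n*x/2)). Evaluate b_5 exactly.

b_5 = (1/(2*pi)) ∫_{-2*pi}^{2*pi} h(x) sin(5*x/2) dx.
Integrating by parts (boundary term plus one more integral), an antiderivative of (2*x + 4) sin(5*x/2) is -4*x*cos(5*x/2)/5 + 8*sin(5*x/2)/25 - 8*cos(5*x/2)/5; evaluating from -2*pi to 2*pi: ∫_{-2*pi}^{2*pi} (2*x + 4) sin(5*x/2) dx = (8/5 + 8*pi/5) - (8/5 - 8*pi/5) = 16*pi/5.
Hence b_5 = (1/(2*pi))·(16*pi/5) = 8/5.

8/5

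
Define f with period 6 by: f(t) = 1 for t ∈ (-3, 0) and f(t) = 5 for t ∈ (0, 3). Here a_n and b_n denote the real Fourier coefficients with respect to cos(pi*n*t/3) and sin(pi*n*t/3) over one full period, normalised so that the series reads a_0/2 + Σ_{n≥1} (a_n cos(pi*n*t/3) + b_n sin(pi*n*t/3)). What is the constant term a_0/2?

a_0 = 1/3 ∫_{-3}^{3} f(t) dt = 1/3 · (18) = 6.
So the constant term a_0/2 = 3.

3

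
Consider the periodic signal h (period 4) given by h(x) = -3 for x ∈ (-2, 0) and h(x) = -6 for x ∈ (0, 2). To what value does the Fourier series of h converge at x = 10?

-9/2

x = 10 differs from x = 2 by 2 full period(s), and the series is 4-periodic.
At x = 2 the one-sided limits are h(2^-) = -6 and h(2^+) = -3.
By Dirichlet's theorem the series converges to their average, [(-6) + (-3)]/2 = -9/2.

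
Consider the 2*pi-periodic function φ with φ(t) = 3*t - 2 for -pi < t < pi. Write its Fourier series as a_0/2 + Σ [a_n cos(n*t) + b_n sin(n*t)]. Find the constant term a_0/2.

-2

a_0 = 1/pi ∫_{-pi}^{pi} φ(t) dt = 1/pi · (-4*pi) = -4.
So the constant term a_0/2 = -2.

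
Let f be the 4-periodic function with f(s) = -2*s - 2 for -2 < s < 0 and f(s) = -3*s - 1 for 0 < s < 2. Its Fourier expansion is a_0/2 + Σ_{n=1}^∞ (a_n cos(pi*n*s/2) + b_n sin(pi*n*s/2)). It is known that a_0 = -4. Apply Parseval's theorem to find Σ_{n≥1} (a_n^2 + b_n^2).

Parseval: a_0^2/2 + Σ_{n≥1} (a_n^2+b_n^2) = 1/2 ∫_{-2}^{2} f(s)^2 ds = 61/3.
Subtract a_0^2/2 = 8: Σ (a_n^2+b_n^2) = 37/3.

37/3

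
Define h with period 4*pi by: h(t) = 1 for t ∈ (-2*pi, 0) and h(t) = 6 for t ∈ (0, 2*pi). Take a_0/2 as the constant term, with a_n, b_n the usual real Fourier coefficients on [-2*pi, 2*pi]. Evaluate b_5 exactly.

2/pi

b_5 = (1/(2*pi)) ∫_{-2*pi}^{2*pi} h(t) sin(5*t/2) dt.
Split the integral at the breakpoints.
Directly, an antiderivative of (1) sin(5*t/2) is -2*cos(5*t/2)/5; evaluating from -2*pi to 0: ∫_{-2*pi}^{0} (1) sin(5*t/2) dt = (-2/5) - (2/5) = -4/5.
Directly, an antiderivative of (6) sin(5*t/2) is -12*cos(5*t/2)/5; evaluating from 0 to 2*pi: ∫_{0}^{2*pi} (6) sin(5*t/2) dt = (12/5) - (-12/5) = 24/5.
Summing the pieces and multiplying by (1/(2*pi)) gives b_5 = 2/pi.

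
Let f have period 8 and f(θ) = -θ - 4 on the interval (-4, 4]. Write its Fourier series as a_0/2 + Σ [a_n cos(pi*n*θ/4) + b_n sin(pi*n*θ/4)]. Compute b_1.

b_1 = 1/4 ∫_{-4}^{4} f(θ) sin(pi*θ/4) dθ.
Integrating by parts (boundary term plus one more integral), an antiderivative of (-θ - 4) sin(pi*θ/4) is 4*θ*cos(pi*θ/4)/pi - 16*sin(pi*θ/4)/pi**2 + 16*cos(pi*θ/4)/pi; evaluating from -4 to 4: ∫_{-4}^{4} (-θ - 4) sin(pi*θ/4) dθ = (-32/pi) - (0) = -32/pi.
Hence b_1 = (1/4)·(-32/pi) = -8/pi.

-8/pi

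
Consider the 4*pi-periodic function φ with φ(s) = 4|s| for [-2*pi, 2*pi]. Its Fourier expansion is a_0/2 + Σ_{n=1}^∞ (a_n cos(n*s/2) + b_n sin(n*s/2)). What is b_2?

0

b_2 = (1/(2*pi)) ∫_{-2*pi}^{2*pi} φ(s) sin(s) ds.
φ is even and sin(s) is odd, so the integrand is odd over a symmetric interval and the integral vanishes.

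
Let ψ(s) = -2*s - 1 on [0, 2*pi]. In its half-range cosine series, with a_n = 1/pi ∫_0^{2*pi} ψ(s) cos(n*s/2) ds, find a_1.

a_1 = 1/pi ∫_0^{2*pi} (-2*s - 1) cos(s/2) ds.
Integrating by parts (boundary term plus one more integral), an antiderivative of (-2*s - 1) cos(s/2) is -4*s*sin(s/2) - 2*sin(s/2) - 8*cos(s/2); evaluating from 0 to 2*pi: ∫_{0}^{2*pi} (-2*s - 1) cos(s/2) ds = (8) - (-8) = 16.
Hence a_1 = (1/pi)·(16) = 16/pi.

16/pi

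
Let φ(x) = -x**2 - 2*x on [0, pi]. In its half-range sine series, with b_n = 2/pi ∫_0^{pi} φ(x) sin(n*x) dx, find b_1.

-2*pi - 4 + 8/pi

b_1 = 2/pi ∫_0^{pi} (-x**2 - 2*x) sin(x) dx.
Integrating by parts twice (tabular method), an antiderivative of (-x**2 - 2*x) sin(x) is x**2*cos(x) - 2*x*sin(x) + 2*x*cos(x) - 2*sin(x) - 2*cos(x); evaluating from 0 to pi: ∫_{0}^{pi} (-x**2 - 2*x) sin(x) dx = (-pi**2 - 2*pi + 2) - (-2) = -pi**2 - 2*pi + 4.
Hence b_1 = (2/pi)·(-pi**2 - 2*pi + 4) = -2*pi - 4 + 8/pi.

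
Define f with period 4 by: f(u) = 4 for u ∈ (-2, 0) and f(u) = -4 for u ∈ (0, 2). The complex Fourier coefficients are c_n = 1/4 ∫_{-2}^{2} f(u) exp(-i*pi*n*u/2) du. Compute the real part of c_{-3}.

0

Since f is real-valued, Re(c_{-3}) = 1/4 ∫_{-2}^{2} f(u) cos(-3*pi*u/2) du = a_{3}/2.
(f is odd, so the integrand is odd over a symmetric interval and the integral vanishes.)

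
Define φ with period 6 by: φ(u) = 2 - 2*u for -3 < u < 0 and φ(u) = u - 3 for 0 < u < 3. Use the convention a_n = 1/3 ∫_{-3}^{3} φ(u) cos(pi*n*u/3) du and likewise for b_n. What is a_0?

7/2

a_0 = 1/3 ∫_{-3}^{3} φ(u) du = 1/3 · (21/2) = 7/2.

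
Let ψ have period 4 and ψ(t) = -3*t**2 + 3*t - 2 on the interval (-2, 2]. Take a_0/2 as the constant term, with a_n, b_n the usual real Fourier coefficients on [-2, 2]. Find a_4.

-3/pi**2

a_4 = 1/2 ∫_{-2}^{2} ψ(t) cos(2*pi*t) dt.
Integrating by parts twice (tabular method), an antiderivative of (-3*t**2 + 3*t - 2) cos(2*pi*t) is -3*t**2*sin(2*pi*t)/(2*pi) + 3*t*sin(2*pi*t)/(2*pi) - 3*t*cos(2*pi*t)/(2*pi**2) - sin(2*pi*t)/pi + 3*sin(2*pi*t)/(4*pi**3) + 3*cos(2*pi*t)/(4*pi**2); evaluating from -2 to 2: ∫_{-2}^{2} (-3*t**2 + 3*t - 2) cos(2*pi*t) dt = (-9/(4*pi**2)) - (15/(4*pi**2)) = -6/pi**2.
Hence a_4 = (1/2)·(-6/pi**2) = -3/pi**2.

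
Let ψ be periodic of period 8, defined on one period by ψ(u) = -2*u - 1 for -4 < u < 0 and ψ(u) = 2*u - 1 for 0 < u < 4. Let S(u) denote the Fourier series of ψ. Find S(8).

u = 8 differs from u = 0 by 1 full period(s), and the series is 8-periodic.
ψ is continuous at u = 0 with value -1, so the series converges to -1 there.

-1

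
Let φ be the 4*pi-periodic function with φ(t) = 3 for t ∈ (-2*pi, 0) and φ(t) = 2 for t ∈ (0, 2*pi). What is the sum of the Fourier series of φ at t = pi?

φ is continuous at t = pi with value 2, so the series converges to 2 there.

2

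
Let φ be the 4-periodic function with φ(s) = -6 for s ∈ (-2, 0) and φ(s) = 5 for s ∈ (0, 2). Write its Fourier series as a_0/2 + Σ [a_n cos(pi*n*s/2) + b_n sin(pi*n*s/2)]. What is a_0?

a_0 = 1/2 ∫_{-2}^{2} φ(s) ds = 1/2 · (-2) = -1.

-1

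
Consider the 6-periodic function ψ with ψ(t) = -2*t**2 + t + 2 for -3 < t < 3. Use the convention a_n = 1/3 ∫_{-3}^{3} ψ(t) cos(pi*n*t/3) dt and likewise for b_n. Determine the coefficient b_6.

b_6 = 1/3 ∫_{-3}^{3} ψ(t) sin(2*pi*t) dt.
Integrating by parts twice (tabular method), an antiderivative of (-2*t**2 + t + 2) sin(2*pi*t) is t**2*cos(2*pi*t)/pi - t*sin(2*pi*t)/pi**2 - t*cos(2*pi*t)/(2*pi) + sin(2*pi*t)/(4*pi**2) - cos(2*pi*t)/pi - cos(2*pi*t)/(2*pi**3); evaluating from -3 to 3: ∫_{-3}^{3} (-2*t**2 + t + 2) sin(2*pi*t) dt = ((-1 + 13*pi**2)/(2*pi**3)) - ((-1 + 19*pi**2)/(2*pi**3)) = -3/pi.
Hence b_6 = (1/3)·(-3/pi) = -1/pi.

-1/pi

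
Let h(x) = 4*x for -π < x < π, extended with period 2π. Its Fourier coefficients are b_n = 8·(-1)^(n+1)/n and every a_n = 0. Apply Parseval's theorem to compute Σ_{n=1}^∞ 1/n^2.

Parseval: Σ b_n^2 = (1/π) ∫_{-π}^{π} h(x)^2 dx = 32*pi**2/3.
Σ b_n^2 = Σ 64/n^2, so Σ 1/n^2 = (32*pi**2/3)/64 = pi**2/6.

pi**2/6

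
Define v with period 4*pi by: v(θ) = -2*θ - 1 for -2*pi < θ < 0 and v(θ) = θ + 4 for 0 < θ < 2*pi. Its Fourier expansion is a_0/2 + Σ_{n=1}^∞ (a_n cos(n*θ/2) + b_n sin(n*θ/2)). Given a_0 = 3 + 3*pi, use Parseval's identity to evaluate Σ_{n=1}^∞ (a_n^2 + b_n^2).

Parseval: a_0^2/2 + Σ_{n≥1} (a_n^2+b_n^2) = (1/(2*pi)) ∫_{-2*pi}^{2*pi} v(θ)^2 dθ = 4*pi + 17 + 20*pi**2/3.
Subtract a_0^2/2 = 9*(1 + pi)**2/2: Σ (a_n^2+b_n^2) = -5*pi + 25/2 + 13*pi**2/6.

-5*pi + 25/2 + 13*pi**2/6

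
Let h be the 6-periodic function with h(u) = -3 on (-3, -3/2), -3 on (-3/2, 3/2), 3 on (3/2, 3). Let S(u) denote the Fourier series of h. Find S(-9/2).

0

u = -9/2 differs from u = 3/2 by -1 full period(s), and the series is 6-periodic.
At u = 3/2 the one-sided limits are h(3/2^-) = -3 and h(3/2^+) = 3.
By Dirichlet's theorem the series converges to their average, [(-3) + (3)]/2 = 0.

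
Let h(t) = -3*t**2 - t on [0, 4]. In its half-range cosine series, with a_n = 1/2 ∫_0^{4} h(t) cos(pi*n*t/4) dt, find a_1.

208/pi**2

a_1 = 1/2 ∫_0^{4} (-3*t**2 - t) cos(pi*t/4) dt.
Integrating by parts twice (tabular method), an antiderivative of (-3*t**2 - t) cos(pi*t/4) is -12*t**2*sin(pi*t/4)/pi - 4*t*sin(pi*t/4)/pi - 96*t*cos(pi*t/4)/pi**2 + 384*sin(pi*t/4)/pi**3 - 16*cos(pi*t/4)/pi**2; evaluating from 0 to 4: ∫_{0}^{4} (-3*t**2 - t) cos(pi*t/4) dt = (400/pi**2) - (-16/pi**2) = 416/pi**2.
Hence a_1 = (1/2)·(416/pi**2) = 208/pi**2.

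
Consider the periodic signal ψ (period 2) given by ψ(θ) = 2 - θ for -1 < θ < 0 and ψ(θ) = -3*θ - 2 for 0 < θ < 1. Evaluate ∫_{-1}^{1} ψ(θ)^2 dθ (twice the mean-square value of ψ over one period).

58/3

∫_{-1}^{1} ψ(θ)^2 dθ = 58/3.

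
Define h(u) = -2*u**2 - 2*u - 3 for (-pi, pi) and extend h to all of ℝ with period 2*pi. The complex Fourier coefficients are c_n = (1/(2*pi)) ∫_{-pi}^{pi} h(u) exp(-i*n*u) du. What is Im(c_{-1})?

-2

Since h is real-valued, Im(c_{-1}) = -(1/(2*pi)) ∫_{-pi}^{pi} h(u) sin(-u) du = b_{1}/2.
Integrating by parts twice (tabular method), an antiderivative of (-2*u**2 - 2*u - 3) sin(-u) is -2*u**2*cos(u) + 4*u*sin(u) - 2*u*cos(u) + 2*sin(u) + cos(u); evaluating from -pi to pi: ∫_{-pi}^{pi} (-2*u**2 - 2*u - 3) sin(-u) du = (-1 + 2*pi + 2*pi**2) - (-2*pi - 1 + 2*pi**2) = 4*pi.
Hence Im(c_{-1}) = (-1/(2*pi))·(4*pi) = -2.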